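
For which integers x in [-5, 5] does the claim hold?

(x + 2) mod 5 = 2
Holds for: {-5, 0, 5}
Fails for: {-4, -3, -2, -1, 1, 2, 3, 4}

Answer: {-5, 0, 5}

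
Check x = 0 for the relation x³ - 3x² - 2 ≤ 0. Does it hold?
x = 0: LHS = 0³ - 3·0² - 2 = -2; -2 ≤ 0 — holds

The relation is satisfied at x = 0.

Answer: Yes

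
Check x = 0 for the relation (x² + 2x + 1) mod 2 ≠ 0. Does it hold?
x = 0: LHS = (0² + 2·0 + 1) mod 2 = 1 mod 2 = 1; 1 ≠ 0 — holds

The relation is satisfied at x = 0.

Answer: Yes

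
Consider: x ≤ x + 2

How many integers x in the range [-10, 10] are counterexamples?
Over all integers in [-10, 10], LHS − RHS is largest at x = 0, where it equals -2:
x = 0: RHS = 0 + 2 = 2; 0 ≤ 2 — holds
At the ends of the range:
x = -10: RHS = (-10) + 2 = -8; -10 ≤ -8 — holds
x = 10: RHS = 10 + 2 = 12; 10 ≤ 12 — holds
Hence LHS − RHS is never positive, i.e. LHS ≤ RHS throughout, so the relation holds for every integer in [-10, 10].

No counterexample appears in that range.

Answer: 0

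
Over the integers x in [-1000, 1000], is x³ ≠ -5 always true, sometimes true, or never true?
Track d = LHS − RHS over the integers in [-1000, 1000]. Equality would need d = 0, but d changes sign only between consecutive integers, jumping over 0:
x = -2: LHS = (-2)³ = -8; -8 ≠ -5 — holds  (d = -3)
x = -1: LHS = (-1)³ = -1; -1 ≠ -5 — holds  (d = 4)
Away from these crossings d keeps a constant sign, and checking every integer in [-1000, 1000] confirms d ≠ 0 throughout. Hence the two sides are never equal, so the relation holds for every integer in [-1000, 1000].

No counterexample exists.

Answer: Always true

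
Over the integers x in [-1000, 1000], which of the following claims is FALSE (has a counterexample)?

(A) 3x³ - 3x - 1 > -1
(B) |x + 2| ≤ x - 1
(A) x = 0: LHS = 3·0³ - 3·0 - 1 = -1; -1 > -1 — FAILS
(B) x = 0: LHS = |0 + 2| = |2| = 2, RHS = 0 - 1 = -1; 2 ≤ -1 — FAILS

Answer: Both A and B are false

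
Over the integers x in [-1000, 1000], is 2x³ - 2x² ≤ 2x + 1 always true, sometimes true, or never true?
Holds at x = 0: LHS = 2·0³ - 2·0² = 0, RHS = 2·0 + 1 = 1; 0 ≤ 1 — holds
Fails at x = 2: LHS = 2·2³ - 2·2² = 8, RHS = 2·2 + 1 = 5; 8 ≤ 5 — FAILS
It is satisfied by some integers in the range but not all.

Answer: Sometimes true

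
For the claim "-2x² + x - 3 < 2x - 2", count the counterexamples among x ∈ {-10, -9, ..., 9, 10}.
Over all integers in [-10, 10], LHS − RHS is largest at x = 0, where it equals -1:
x = 0: LHS = -2·0² + 0 - 3 = -3, RHS = 2·0 - 2 = -2; -3 < -2 — holds
At the ends of the range:
x = -10: LHS = -2·(-10)² + (-10) - 3 = -213, RHS = 2·(-10) - 2 = -22; -213 < -22 — holds
x = 10: LHS = -2·10² + 10 - 3 = -193, RHS = 2·10 - 2 = 18; -193 < 18 — holds
Hence LHS − RHS is never zero or positive, i.e. LHS < RHS throughout, so the relation holds for every integer in [-10, 10].

No counterexample appears in that range.

Answer: 0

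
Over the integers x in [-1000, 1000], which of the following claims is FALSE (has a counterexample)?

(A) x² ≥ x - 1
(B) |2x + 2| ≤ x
(A) Over all integers in [-1000, 1000], LHS − RHS is smallest at x = 0, where it equals 1:
x = 0: LHS = 0² = 0, RHS = 0 - 1 = -1; 0 ≥ -1 — holds
At the ends of the range:
x = -1000: LHS = (-1000)² = 1000000, RHS = (-1000) - 1 = -1001; 1000000 ≥ -1001 — holds
x = 1000: LHS = 1000² = 1000000, RHS = 1000 - 1 = 999; 1000000 ≥ 999 — holds
Hence LHS − RHS is never negative, i.e. LHS ≥ RHS throughout, so the relation holds for every integer in [-1000, 1000].

(B) x = 0: LHS = |2·0 + 2| = |2| = 2; 2 ≤ 0 — FAILS

Only (B) has a counterexample.

Answer: B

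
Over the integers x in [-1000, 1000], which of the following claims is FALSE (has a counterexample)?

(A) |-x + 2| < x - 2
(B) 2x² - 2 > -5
(A) x = 0: LHS = |-0 + 2| = |2| = 2, RHS = 0 - 2 = -2; 2 < -2 — FAILS

(B) Over all integers in [-1000, 1000], LHS − RHS is smallest at x = 0, where it equals 3:
x = 0: LHS = 2·0² - 2 = -2; -2 > -5 — holds
At the ends of the range:
x = -1000: LHS = 2·(-1000)² - 2 = 1999998; 1999998 > -5 — holds
x = 1000: LHS = 2·1000² - 2 = 1999998; 1999998 > -5 — holds
Hence LHS − RHS is never zero or negative, i.e. LHS > RHS throughout, so the relation holds for every integer in [-1000, 1000].

Only (A) has a counterexample.

Answer: A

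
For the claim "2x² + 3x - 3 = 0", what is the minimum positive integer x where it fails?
Testing positive integers:
x = 1: LHS = 2·1² + 3·1 - 3 = 2; 2 = 0 — FAILS  ← smallest positive counterexample

Answer: x = 1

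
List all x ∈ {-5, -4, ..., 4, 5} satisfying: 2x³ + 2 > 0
Holds for: {0, 1, 2, 3, 4, 5}
Fails for: {-5, -4, -3, -2, -1}

Answer: {0, 1, 2, 3, 4, 5}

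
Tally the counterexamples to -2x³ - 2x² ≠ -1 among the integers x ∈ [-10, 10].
Track d = LHS − RHS over the integers in [-10, 10]. Equality would need d = 0, but d changes sign only between consecutive integers, jumping over 0:
x = 0: LHS = -2·0³ - 2·0² = 0; 0 ≠ -1 — holds  (d = 1)
x = 1: LHS = -2·1³ - 2·1² = -4; -4 ≠ -1 — holds  (d = -3)
Away from these crossings d keeps a constant sign, and checking every integer in [-10, 10] confirms d ≠ 0 throughout. Hence the two sides are never equal, so the relation holds for every integer in [-10, 10].

No counterexample appears in that range.

Answer: 0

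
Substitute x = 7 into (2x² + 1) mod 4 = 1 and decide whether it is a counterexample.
Substitute x = 7 into the relation:
x = 7: LHS = (2·7² + 1) mod 4 = 99 mod 4 = 3; 3 = 1 — FAILS

Since the claim fails at x = 7, this value is a counterexample.

Answer: Yes, x = 7 is a counterexample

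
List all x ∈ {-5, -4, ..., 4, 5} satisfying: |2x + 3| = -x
Holds for: {-3, -1}
Fails for: {-5, -4, -2, 0, 1, 2, 3, 4, 5}

Answer: {-3, -1}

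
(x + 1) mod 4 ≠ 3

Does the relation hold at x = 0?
x = 0: LHS = (0 + 1) mod 4 = 1 mod 4 = 1; 1 ≠ 3 — holds

The relation is satisfied at x = 0.

Answer: Yes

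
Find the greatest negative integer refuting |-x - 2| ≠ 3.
Testing negative integers from -1 downward:
x = -1: LHS = |-(-1) - 2| = |-1| = 1; 1 ≠ 3 — holds
x = -2: LHS = |-(-2) - 2| = |0| = 0; 0 ≠ 3 — holds
x = -3: LHS = |-(-3) - 2| = |1| = 1; 1 ≠ 3 — holds
x = -4: LHS = |-(-4) - 2| = |2| = 2; 2 ≠ 3 — holds
x = -5: LHS = |-(-5) - 2| = |3| = 3; 3 ≠ 3 — FAILS  ← closest negative counterexample to 0

Answer: x = -5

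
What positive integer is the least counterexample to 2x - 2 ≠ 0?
Testing positive integers:
x = 1: LHS = 2·1 - 2 = 0; 0 ≠ 0 — FAILS  ← smallest positive counterexample

Answer: x = 1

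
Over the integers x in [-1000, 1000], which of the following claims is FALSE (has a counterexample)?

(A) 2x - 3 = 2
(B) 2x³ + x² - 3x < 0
(A) x = 0: LHS = 2·0 - 3 = -3; -3 = 2 — FAILS
(B) x = 0: LHS = 2·0³ + 0² - 3·0 = 0; 0 < 0 — FAILS

Answer: Both A and B are false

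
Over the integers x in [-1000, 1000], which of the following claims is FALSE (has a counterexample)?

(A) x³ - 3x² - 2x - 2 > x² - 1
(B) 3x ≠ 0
(A) x = 0: LHS = 0³ - 3·0² - 2·0 - 2 = -2, RHS = 0² - 1 = -1; -2 > -1 — FAILS
(B) x = 0: LHS = 3·0 = 0; 0 ≠ 0 — FAILS

Answer: Both A and B are false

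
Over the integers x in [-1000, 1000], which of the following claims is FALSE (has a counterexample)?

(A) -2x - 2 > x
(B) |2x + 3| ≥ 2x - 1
(A) x = 0: LHS = -2·0 - 2 = -2; -2 > 0 — FAILS

(B) Over all integers in [-1000, 1000], LHS − RHS is smallest at x = 0, where it equals 4:
x = 0: LHS = |2·0 + 3| = |3| = 3, RHS = 2·0 - 1 = -1; 3 ≥ -1 — holds
At the ends of the range:
x = -1000: LHS = |2·(-1000) + 3| = |-1997| = 1997, RHS = 2·(-1000) - 1 = -2001; 1997 ≥ -2001 — holds
x = 1000: LHS = |2·1000 + 3| = |2003| = 2003, RHS = 2·1000 - 1 = 1999; 2003 ≥ 1999 — holds
Hence LHS − RHS is never negative, i.e. LHS ≥ RHS throughout, so the relation holds for every integer in [-1000, 1000].

Only (A) has a counterexample.

Answer: A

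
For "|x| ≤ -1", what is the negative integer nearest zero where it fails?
Testing negative integers from -1 downward:
x = -1: LHS = |-1| = 1; 1 ≤ -1 — FAILS  ← closest negative counterexample to 0

Answer: x = -1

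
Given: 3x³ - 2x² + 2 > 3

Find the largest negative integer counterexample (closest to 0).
Testing negative integers from -1 downward:
x = -1: LHS = 3·(-1)³ - 2·(-1)² + 2 = -3; -3 > 3 — FAILS  ← closest negative counterexample to 0

Answer: x = -1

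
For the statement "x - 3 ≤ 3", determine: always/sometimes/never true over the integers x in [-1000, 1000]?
Holds at x = 0: LHS = 0 - 3 = -3; -3 ≤ 3 — holds
Fails at x = 7: LHS = 7 - 3 = 4; 4 ≤ 3 — FAILS
It is satisfied by some integers in the range but not all.

Answer: Sometimes true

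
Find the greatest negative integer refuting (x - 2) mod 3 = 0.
Testing negative integers from -1 downward:
x = -1: LHS = ((-1) - 2) mod 3 = (-3) mod 3 = 0; 0 = 0 — holds
x = -2: LHS = ((-2) - 2) mod 3 = (-4) mod 3 = 2; 2 = 0 — FAILS  ← closest negative counterexample to 0

Answer: x = -2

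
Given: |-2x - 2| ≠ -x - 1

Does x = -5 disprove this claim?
Substitute x = -5 into the relation:
x = -5: LHS = |-2·(-5) - 2| = |8| = 8, RHS = -(-5) - 1 = 4; 8 ≠ 4 — holds

The claim holds here, so x = -5 is not a counterexample. (A counterexample exists elsewhere, e.g. x = -1.)

Answer: No, x = -5 is not a counterexample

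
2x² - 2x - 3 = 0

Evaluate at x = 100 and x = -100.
x = 100: LHS = 2·100² - 2·100 - 3 = 19797; 19797 = 0 — FAILS
x = -100: LHS = 2·(-100)² - 2·(-100) - 3 = 20197; 20197 = 0 — FAILS

Answer: No, fails for both x = 100 and x = -100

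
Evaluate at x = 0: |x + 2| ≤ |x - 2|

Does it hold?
x = 0: LHS = |0 + 2| = |2| = 2, RHS = |0 - 2| = |-2| = 2; 2 ≤ 2 — holds

The relation is satisfied at x = 0.

Answer: Yes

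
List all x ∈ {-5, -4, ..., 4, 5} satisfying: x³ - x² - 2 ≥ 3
Holds for: {3, 4, 5}
Fails for: {-5, -4, -3, -2, -1, 0, 1, 2}

Answer: {3, 4, 5}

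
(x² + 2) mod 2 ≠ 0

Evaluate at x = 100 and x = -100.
x = 100: LHS = (100² + 2) mod 2 = 10002 mod 2 = 0; 0 ≠ 0 — FAILS
x = -100: LHS = ((-100)² + 2) mod 2 = 10002 mod 2 = 0; 0 ≠ 0 — FAILS

Answer: No, fails for both x = 100 and x = -100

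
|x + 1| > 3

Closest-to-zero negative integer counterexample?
Testing negative integers from -1 downward:
x = -1: LHS = |(-1) + 1| = |0| = 0; 0 > 3 — FAILS  ← closest negative counterexample to 0

Answer: x = -1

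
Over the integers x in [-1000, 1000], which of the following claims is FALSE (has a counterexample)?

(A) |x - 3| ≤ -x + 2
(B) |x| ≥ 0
(A) x = 0: LHS = |0 - 3| = |-3| = 3, RHS = -0 + 2 = 2; 3 ≤ 2 — FAILS

(B) An absolute value is never negative, so the left side is ≥ 0 for every x, while the right side is 0. Tightest case in [-1000, 1000] is x = 0:
x = 0: LHS = |0| = 0; 0 ≥ 0 — holds
Hence LHS − RHS is never negative, i.e. LHS ≥ RHS throughout, so the relation holds for every integer in [-1000, 1000].

Only (A) has a counterexample.

Answer: A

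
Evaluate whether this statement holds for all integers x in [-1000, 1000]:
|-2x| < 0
The claim fails at x = 0:
x = 0: LHS = |-2·0| = |0| = 0; 0 < 0 — FAILS

Because a single integer refutes it, the statement is false.

Answer: False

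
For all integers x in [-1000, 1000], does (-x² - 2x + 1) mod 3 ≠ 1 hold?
The claim fails at x = 0:
x = 0: LHS = (-0² - 2·0 + 1) mod 3 = 1 mod 3 = 1; 1 ≠ 1 — FAILS

Because a single integer refutes it, the statement is false.

Answer: False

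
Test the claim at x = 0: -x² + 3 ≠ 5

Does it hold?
x = 0: LHS = -0² + 3 = 3; 3 ≠ 5 — holds

The relation is satisfied at x = 0.

Answer: Yes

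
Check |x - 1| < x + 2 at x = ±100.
x = 100: LHS = |100 - 1| = |99| = 99, RHS = 100 + 2 = 102; 99 < 102 — holds
x = -100: LHS = |(-100) - 1| = |-101| = 101, RHS = (-100) + 2 = -98; 101 < -98 — FAILS

Answer: Partially: holds for x = 100, fails for x = -100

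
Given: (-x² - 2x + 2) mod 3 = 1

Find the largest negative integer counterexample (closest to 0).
Testing negative integers from -1 downward:
x = -1: LHS = (-(-1)² - 2·(-1) + 2) mod 3 = 3 mod 3 = 0; 0 = 1 — FAILS  ← closest negative counterexample to 0

Answer: x = -1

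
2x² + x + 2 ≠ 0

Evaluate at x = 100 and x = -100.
x = 100: LHS = 2·100² + 100 + 2 = 20102; 20102 ≠ 0 — holds
x = -100: LHS = 2·(-100)² + (-100) + 2 = 19902; 19902 ≠ 0 — holds

Answer: Yes, holds for both x = 100 and x = -100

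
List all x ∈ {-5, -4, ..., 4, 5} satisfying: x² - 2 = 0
Track d = LHS − RHS over the integers in [-5, 5]. Equality would need d = 0, but d changes sign only between consecutive integers, jumping over 0:
x = -2: LHS = (-2)² - 2 = 2; 2 = 0 — FAILS  (d = 2)
x = -1: LHS = (-1)² - 2 = -1; -1 = 0 — FAILS  (d = -1)
x = 1: LHS = 1² - 2 = -1; -1 = 0 — FAILS  (d = -1)
x = 2: LHS = 2² - 2 = 2; 2 = 0 — FAILS  (d = 2)
Away from these crossings d keeps a constant sign, and checking every integer in [-5, 5] confirms d ≠ 0 throughout. Hence the two sides are never equal, so the claimed relation (=) fails for every integer in [-5, 5].

Answer: None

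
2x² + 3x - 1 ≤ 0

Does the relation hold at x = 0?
x = 0: LHS = 2·0² + 3·0 - 1 = -1; -1 ≤ 0 — holds

The relation is satisfied at x = 0.

Answer: Yes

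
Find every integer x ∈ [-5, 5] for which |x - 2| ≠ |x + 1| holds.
Track d = LHS − RHS over the integers in [-5, 5]. Equality would need d = 0, but d changes sign only between consecutive integers, jumping over 0:
x = 0: LHS = |0 - 2| = |-2| = 2, RHS = |0 + 1| = |1| = 1; 2 ≠ 1 — holds  (d = 1)
x = 1: LHS = |1 - 2| = |-1| = 1, RHS = |1 + 1| = |2| = 2; 1 ≠ 2 — holds  (d = -1)
Away from these crossings d keeps a constant sign, and checking every integer in [-5, 5] confirms d ≠ 0 throughout. Hence the two sides are never equal, so the relation holds for every integer in [-5, 5].

Answer: All integers in [-5, 5]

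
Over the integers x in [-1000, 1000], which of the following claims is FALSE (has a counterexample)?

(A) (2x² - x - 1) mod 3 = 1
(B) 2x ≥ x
(A) x = 0: LHS = (2·0² - 0 - 1) mod 3 = (-1) mod 3 = 2; 2 = 1 — FAILS
(B) x = -1: LHS = 2·(-1) = -2; -2 ≥ -1 — FAILS

Answer: Both A and B are false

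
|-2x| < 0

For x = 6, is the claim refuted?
Substitute x = 6 into the relation:
x = 6: LHS = |-2·6| = |-12| = 12; 12 < 0 — FAILS

Since the claim fails at x = 6, this value is a counterexample.

Answer: Yes, x = 6 is a counterexample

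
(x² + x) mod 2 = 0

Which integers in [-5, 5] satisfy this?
For a polynomial with integer coefficients, its value mod 2 depends only on x mod 2, so it suffices to check one representative of each residue class, x = 0, 1:
x = 0: LHS = (0² + 0) mod 2 = 0 mod 2 = 0; 0 = 0 — holds
x = 1: LHS = (1² + 1) mod 2 = 2 mod 2 = 0; 0 = 0 — holds
The relation holds in every residue class, so the relation holds for every integer in [-5, 5].

Answer: All integers in [-5, 5]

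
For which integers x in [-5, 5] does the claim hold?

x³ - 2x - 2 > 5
Holds for: {3, 4, 5}
Fails for: {-5, -4, -3, -2, -1, 0, 1, 2}

Answer: {3, 4, 5}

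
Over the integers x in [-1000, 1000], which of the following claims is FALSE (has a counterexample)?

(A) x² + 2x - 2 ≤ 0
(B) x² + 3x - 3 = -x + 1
(A) x = 1: LHS = 1² + 2·1 - 2 = 1; 1 ≤ 0 — FAILS
(B) x = 0: LHS = 0² + 3·0 - 3 = -3, RHS = -0 + 1 = 1; -3 = 1 — FAILS

Answer: Both A and B are false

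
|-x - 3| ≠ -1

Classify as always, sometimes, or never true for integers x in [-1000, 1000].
An absolute value is never negative, so the left side is ≥ 0 for every x, while the right side is -1. Tightest case in [-1000, 1000] is x = -3:
x = -3: LHS = |-(-3) - 3| = |0| = 0; 0 ≠ -1 — holds
Hence LHS − RHS is never 0, i.e. the two sides are never equal, so the relation holds for every integer in [-1000, 1000].

No counterexample exists.

Answer: Always true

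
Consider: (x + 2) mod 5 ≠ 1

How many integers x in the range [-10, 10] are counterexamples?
Counterexamples in [-10, 10]: {-6, -1, 4, 9}.

Counting them gives 4 values.

Answer: 4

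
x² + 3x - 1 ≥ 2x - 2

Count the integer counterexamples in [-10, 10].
Over all integers in [-10, 10], LHS − RHS is smallest at x = 0, where it equals 1:
x = 0: LHS = 0² + 3·0 - 1 = -1, RHS = 2·0 - 2 = -2; -1 ≥ -2 — holds
At the ends of the range:
x = -10: LHS = (-10)² + 3·(-10) - 1 = 69, RHS = 2·(-10) - 2 = -22; 69 ≥ -22 — holds
x = 10: LHS = 10² + 3·10 - 1 = 129, RHS = 2·10 - 2 = 18; 129 ≥ 18 — holds
Hence LHS − RHS is never negative, i.e. LHS ≥ RHS throughout, so the relation holds for every integer in [-10, 10].

No counterexample appears in that range.

Answer: 0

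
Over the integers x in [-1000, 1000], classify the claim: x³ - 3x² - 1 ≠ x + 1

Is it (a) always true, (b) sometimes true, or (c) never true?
Track d = LHS − RHS over the integers in [-1000, 1000]. Equality would need d = 0, but d changes sign only between consecutive integers, jumping over 0:
x = 3: LHS = 3³ - 3·3² - 1 = -1, RHS = 3 + 1 = 4; -1 ≠ 4 — holds  (d = -5)
x = 4: LHS = 4³ - 3·4² - 1 = 15, RHS = 4 + 1 = 5; 15 ≠ 5 — holds  (d = 10)
Away from these crossings d keeps a constant sign, and checking every integer in [-1000, 1000] confirms d ≠ 0 throughout. Hence the two sides are never equal, so the relation holds for every integer in [-1000, 1000].

No counterexample exists.

Answer: Always true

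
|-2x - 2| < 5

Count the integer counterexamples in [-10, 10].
Counterexamples in [-10, 10]: {-10, -9, -8, -7, -6, -5, -4, 2, 3, 4, 5, 6, 7, 8, 9, 10}.

Counting them gives 16 values.

Answer: 16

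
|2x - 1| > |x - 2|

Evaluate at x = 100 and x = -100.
x = 100: LHS = |2·100 - 1| = |199| = 199, RHS = |100 - 2| = |98| = 98; 199 > 98 — holds
x = -100: LHS = |2·(-100) - 1| = |-201| = 201, RHS = |(-100) - 2| = |-102| = 102; 201 > 102 — holds

Answer: Yes, holds for both x = 100 and x = -100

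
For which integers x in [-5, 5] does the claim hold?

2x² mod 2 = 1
For a polynomial with integer coefficients, its value mod 2 depends only on x mod 2, so it suffices to check one representative of each residue class, x = 0, 1:
x = 0: LHS = (2·0²) mod 2 = 0 mod 2 = 0; 0 = 1 — FAILS
x = 1: LHS = (2·1²) mod 2 = 2 mod 2 = 0; 0 = 1 — FAILS
The relation fails in every residue class, so the claimed relation (=) fails for every integer in [-5, 5].

Answer: None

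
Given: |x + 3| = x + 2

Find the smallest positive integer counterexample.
Testing positive integers:
x = 1: LHS = |1 + 3| = |4| = 4, RHS = 1 + 2 = 3; 4 = 3 — FAILS  ← smallest positive counterexample

Answer: x = 1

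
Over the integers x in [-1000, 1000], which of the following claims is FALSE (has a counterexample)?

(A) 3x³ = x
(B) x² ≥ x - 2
(A) x = 1: LHS = 3·1³ = 3; 3 = 1 — FAILS

(B) Over all integers in [-1000, 1000], LHS − RHS is smallest at x = 0, where it equals 2:
x = 0: LHS = 0² = 0, RHS = 0 - 2 = -2; 0 ≥ -2 — holds
At the ends of the range:
x = -1000: LHS = (-1000)² = 1000000, RHS = (-1000) - 2 = -1002; 1000000 ≥ -1002 — holds
x = 1000: LHS = 1000² = 1000000, RHS = 1000 - 2 = 998; 1000000 ≥ 998 — holds
Hence LHS − RHS is never negative, i.e. LHS ≥ RHS throughout, so the relation holds for every integer in [-1000, 1000].

Only (A) has a counterexample.

Answer: A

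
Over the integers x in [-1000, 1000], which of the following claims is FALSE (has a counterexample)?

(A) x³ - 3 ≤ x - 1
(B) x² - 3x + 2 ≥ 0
(A) x = 2: LHS = 2³ - 3 = 5, RHS = 2 - 1 = 1; 5 ≤ 1 — FAILS

(B) Over all integers in [-1000, 1000], LHS − RHS is smallest at x = 1, where it equals 0:
x = 1: LHS = 1² - 3·1 + 2 = 0; 0 ≥ 0 — holds
At the ends of the range:
x = -1000: LHS = (-1000)² - 3·(-1000) + 2 = 1003002; 1003002 ≥ 0 — holds
x = 1000: LHS = 1000² - 3·1000 + 2 = 997002; 997002 ≥ 0 — holds
Hence LHS − RHS is never negative, i.e. LHS ≥ RHS throughout, so the relation holds for every integer in [-1000, 1000].

Only (A) has a counterexample.

Answer: A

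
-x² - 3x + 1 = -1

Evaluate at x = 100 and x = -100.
x = 100: LHS = -100² - 3·100 + 1 = -10299; -10299 = -1 — FAILS
x = -100: LHS = -(-100)² - 3·(-100) + 1 = -9699; -9699 = -1 — FAILS

Answer: No, fails for both x = 100 and x = -100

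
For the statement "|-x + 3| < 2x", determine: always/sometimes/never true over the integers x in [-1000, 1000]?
Holds at x = 2: LHS = |-2 + 3| = |1| = 1, RHS = 2·2 = 4; 1 < 4 — holds
Fails at x = 0: LHS = |-0 + 3| = |3| = 3, RHS = 2·0 = 0; 3 < 0 — FAILS
It is satisfied by some integers in the range but not all.

Answer: Sometimes true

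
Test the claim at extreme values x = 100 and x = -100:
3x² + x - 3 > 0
x = 100: LHS = 3·100² + 100 - 3 = 30097; 30097 > 0 — holds
x = -100: LHS = 3·(-100)² + (-100) - 3 = 29897; 29897 > 0 — holds

Answer: Yes, holds for both x = 100 and x = -100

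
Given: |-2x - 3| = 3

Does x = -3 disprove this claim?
Substitute x = -3 into the relation:
x = -3: LHS = |-2·(-3) - 3| = |3| = 3; 3 = 3 — holds

The claim holds here, so x = -3 is not a counterexample. (A counterexample exists elsewhere, e.g. x = 1.)

Answer: No, x = -3 is not a counterexample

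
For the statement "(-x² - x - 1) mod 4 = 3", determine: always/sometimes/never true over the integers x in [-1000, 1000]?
Holds at x = 0: LHS = (-0² - 0 - 1) mod 4 = (-1) mod 4 = 3; 3 = 3 — holds
Fails at x = 1: LHS = (-1² - 1 - 1) mod 4 = (-3) mod 4 = 1; 1 = 3 — FAILS
It is satisfied by some integers in the range but not all.

Answer: Sometimes true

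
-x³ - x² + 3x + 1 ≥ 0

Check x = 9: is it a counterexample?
Substitute x = 9 into the relation:
x = 9: LHS = -9³ - 9² + 3·9 + 1 = -782; -782 ≥ 0 — FAILS

Since the claim fails at x = 9, this value is a counterexample.

Answer: Yes, x = 9 is a counterexample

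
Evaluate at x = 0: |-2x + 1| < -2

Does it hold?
x = 0: LHS = |-2·0 + 1| = |1| = 1; 1 < -2 — FAILS

The relation fails at x = 0, so x = 0 is a counterexample.

Answer: No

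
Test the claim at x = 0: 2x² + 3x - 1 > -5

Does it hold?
x = 0: LHS = 2·0² + 3·0 - 1 = -1; -1 > -5 — holds

The relation is satisfied at x = 0.

Answer: Yes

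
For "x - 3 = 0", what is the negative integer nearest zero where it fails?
Testing negative integers from -1 downward:
x = -1: LHS = (-1) - 3 = -4; -4 = 0 — FAILS  ← closest negative counterexample to 0

Answer: x = -1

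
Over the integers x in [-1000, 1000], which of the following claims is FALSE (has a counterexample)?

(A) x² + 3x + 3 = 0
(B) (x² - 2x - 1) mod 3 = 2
(A) x = 0: LHS = 0² + 3·0 + 3 = 3; 3 = 0 — FAILS
(B) x = 1: LHS = (1² - 2·1 - 1) mod 3 = (-2) mod 3 = 1; 1 = 2 — FAILS

Answer: Both A and B are false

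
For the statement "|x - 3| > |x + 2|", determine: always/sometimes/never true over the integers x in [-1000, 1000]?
Holds at x = 0: LHS = |0 - 3| = |-3| = 3, RHS = |0 + 2| = |2| = 2; 3 > 2 — holds
Fails at x = 1: LHS = |1 - 3| = |-2| = 2, RHS = |1 + 2| = |3| = 3; 2 > 3 — FAILS
It is satisfied by some integers in the range but not all.

Answer: Sometimes true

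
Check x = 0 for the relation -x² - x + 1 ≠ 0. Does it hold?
x = 0: LHS = -0² - 0 + 1 = 1; 1 ≠ 0 — holds

The relation is satisfied at x = 0.

Answer: Yes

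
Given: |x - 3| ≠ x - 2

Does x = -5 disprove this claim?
Substitute x = -5 into the relation:
x = -5: LHS = |(-5) - 3| = |-8| = 8, RHS = (-5) - 2 = -7; 8 ≠ -7 — holds

The relation holds at x = -5, so it is not a counterexample.

Answer: No, x = -5 is not a counterexample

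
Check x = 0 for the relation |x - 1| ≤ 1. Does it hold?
x = 0: LHS = |0 - 1| = |-1| = 1; 1 ≤ 1 — holds

The relation is satisfied at x = 0.

Answer: Yes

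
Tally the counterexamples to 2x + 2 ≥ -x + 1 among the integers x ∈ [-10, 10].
Counterexamples in [-10, 10]: {-10, -9, -8, -7, -6, -5, -4, -3, -2, -1}.

Counting them gives 10 values.

Answer: 10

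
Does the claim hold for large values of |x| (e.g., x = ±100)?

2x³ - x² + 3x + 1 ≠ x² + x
x = 100: LHS = 2·100³ - 100² + 3·100 + 1 = 1990301, RHS = 100² + 100 = 10100; 1990301 ≠ 10100 — holds
x = -100: LHS = 2·(-100)³ - (-100)² + 3·(-100) + 1 = -2010299, RHS = (-100)² + (-100) = 9900; -2010299 ≠ 9900 — holds

Answer: Yes, holds for both x = 100 and x = -100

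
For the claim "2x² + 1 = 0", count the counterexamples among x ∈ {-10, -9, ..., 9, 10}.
Counterexamples in [-10, 10]: {-10, -9, -8, -7, -6, -5, -4, -3, -2, -1, 0, 1, 2, 3, 4, 5, 6, 7, 8, 9, 10}.

Counting them gives 21 values.

Answer: 21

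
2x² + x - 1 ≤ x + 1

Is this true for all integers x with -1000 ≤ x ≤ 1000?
The claim fails at x = 2:
x = 2: LHS = 2·2² + 2 - 1 = 9, RHS = 2 + 1 = 3; 9 ≤ 3 — FAILS

Because a single integer refutes it, the statement is false.

Answer: False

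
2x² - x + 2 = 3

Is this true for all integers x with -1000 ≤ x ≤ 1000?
The claim fails at x = 0:
x = 0: LHS = 2·0² - 0 + 2 = 2; 2 = 3 — FAILS

Because a single integer refutes it, the statement is false.

Answer: False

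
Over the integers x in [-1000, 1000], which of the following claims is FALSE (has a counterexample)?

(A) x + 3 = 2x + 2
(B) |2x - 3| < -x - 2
(A) x = 0: LHS = 0 + 3 = 3, RHS = 2·0 + 2 = 2; 3 = 2 — FAILS
(B) x = 0: LHS = |2·0 - 3| = |-3| = 3, RHS = -0 - 2 = -2; 3 < -2 — FAILS

Answer: Both A and B are false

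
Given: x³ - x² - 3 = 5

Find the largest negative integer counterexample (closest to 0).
Testing negative integers from -1 downward:
x = -1: LHS = (-1)³ - (-1)² - 3 = -5; -5 = 5 — FAILS  ← closest negative counterexample to 0

Answer: x = -1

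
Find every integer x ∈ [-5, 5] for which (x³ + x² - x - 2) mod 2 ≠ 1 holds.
Holds for: {-4, -2, 0, 2, 4}
Fails for: {-5, -3, -1, 1, 3, 5}

Answer: {-4, -2, 0, 2, 4}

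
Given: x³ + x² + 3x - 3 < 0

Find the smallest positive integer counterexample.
Testing positive integers:
x = 1: LHS = 1³ + 1² + 3·1 - 3 = 2; 2 < 0 — FAILS  ← smallest positive counterexample

Answer: x = 1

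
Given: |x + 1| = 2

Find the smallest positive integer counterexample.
Testing positive integers:
x = 1: LHS = |1 + 1| = |2| = 2; 2 = 2 — holds
x = 2: LHS = |2 + 1| = |3| = 3; 3 = 2 — FAILS  ← smallest positive counterexample

Answer: x = 2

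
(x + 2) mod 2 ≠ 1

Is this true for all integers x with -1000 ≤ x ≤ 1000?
The claim fails at x = 1:
x = 1: LHS = (1 + 2) mod 2 = 3 mod 2 = 1; 1 ≠ 1 — FAILS

Because a single integer refutes it, the statement is false.

Answer: False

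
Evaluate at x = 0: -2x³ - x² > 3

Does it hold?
x = 0: LHS = -2·0³ - 0² = 0; 0 > 3 — FAILS

The relation fails at x = 0, so x = 0 is a counterexample.

Answer: No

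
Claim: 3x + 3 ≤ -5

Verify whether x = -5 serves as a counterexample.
Substitute x = -5 into the relation:
x = -5: LHS = 3·(-5) + 3 = -12; -12 ≤ -5 — holds

The claim holds here, so x = -5 is not a counterexample. (A counterexample exists elsewhere, e.g. x = 0.)

Answer: No, x = -5 is not a counterexample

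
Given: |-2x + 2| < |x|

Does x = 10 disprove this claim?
Substitute x = 10 into the relation:
x = 10: LHS = |-2·10 + 2| = |-18| = 18, RHS = |10| = 10; 18 < 10 — FAILS

Since the claim fails at x = 10, this value is a counterexample.

Answer: Yes, x = 10 is a counterexample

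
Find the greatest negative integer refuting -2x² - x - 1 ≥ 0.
Testing negative integers from -1 downward:
x = -1: LHS = -2·(-1)² - (-1) - 1 = -2; -2 ≥ 0 — FAILS  ← closest negative counterexample to 0

Answer: x = -1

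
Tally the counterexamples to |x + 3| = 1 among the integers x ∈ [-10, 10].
Counterexamples in [-10, 10]: {-10, -9, -8, -7, -6, -5, -3, -1, 0, 1, 2, 3, 4, 5, 6, 7, 8, 9, 10}.

Counting them gives 19 values.

Answer: 19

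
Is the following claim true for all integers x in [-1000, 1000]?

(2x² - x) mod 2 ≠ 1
The claim fails at x = 1:
x = 1: LHS = (2·1² - 1) mod 2 = 1 mod 2 = 1; 1 ≠ 1 — FAILS

Because a single integer refutes it, the statement is false.

Answer: False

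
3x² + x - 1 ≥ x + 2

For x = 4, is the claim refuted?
Substitute x = 4 into the relation:
x = 4: LHS = 3·4² + 4 - 1 = 51, RHS = 4 + 2 = 6; 51 ≥ 6 — holds

The claim holds here, so x = 4 is not a counterexample. (A counterexample exists elsewhere, e.g. x = 0.)

Answer: No, x = 4 is not a counterexample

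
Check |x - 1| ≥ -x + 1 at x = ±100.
x = 100: LHS = |100 - 1| = |99| = 99, RHS = -100 + 1 = -99; 99 ≥ -99 — holds
x = -100: LHS = |(-100) - 1| = |-101| = 101, RHS = -(-100) + 1 = 101; 101 ≥ 101 — holds

Answer: Yes, holds for both x = 100 and x = -100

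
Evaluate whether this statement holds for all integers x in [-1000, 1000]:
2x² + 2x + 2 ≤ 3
The claim fails at x = 1:
x = 1: LHS = 2·1² + 2·1 + 2 = 6; 6 ≤ 3 — FAILS

Because a single integer refutes it, the statement is false.

Answer: False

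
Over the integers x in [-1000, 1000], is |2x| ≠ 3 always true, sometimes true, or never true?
Track d = LHS − RHS over the integers in [-1000, 1000]. Equality would need d = 0, but d changes sign only between consecutive integers, jumping over 0:
x = -2: LHS = |2·(-2)| = |-4| = 4; 4 ≠ 3 — holds  (d = 1)
x = -1: LHS = |2·(-1)| = |-2| = 2; 2 ≠ 3 — holds  (d = -1)
x = 1: LHS = |2·1| = |2| = 2; 2 ≠ 3 — holds  (d = -1)
x = 2: LHS = |2·2| = |4| = 4; 4 ≠ 3 — holds  (d = 1)
Away from these crossings d keeps a constant sign, and checking every integer in [-1000, 1000] confirms d ≠ 0 throughout. Hence the two sides are never equal, so the relation holds for every integer in [-1000, 1000].

No counterexample exists.

Answer: Always true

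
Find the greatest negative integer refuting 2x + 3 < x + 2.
Testing negative integers from -1 downward:
x = -1: LHS = 2·(-1) + 3 = 1, RHS = (-1) + 2 = 1; 1 < 1 — FAILS  ← closest negative counterexample to 0

Answer: x = -1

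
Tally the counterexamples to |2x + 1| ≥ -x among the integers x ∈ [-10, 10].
Over all integers in [-10, 10], LHS − RHS is smallest at x = -1, where it equals 0:
x = -1: LHS = |2·(-1) + 1| = |-1| = 1, RHS = -(-1) = 1; 1 ≥ 1 — holds
At the ends of the range:
x = -10: LHS = |2·(-10) + 1| = |-19| = 19, RHS = -(-10) = 10; 19 ≥ 10 — holds
x = 10: LHS = |2·10 + 1| = |21| = 21; 21 ≥ -10 — holds
Hence LHS − RHS is never negative, i.e. LHS ≥ RHS throughout, so the relation holds for every integer in [-10, 10].

No counterexample appears in that range.

Answer: 0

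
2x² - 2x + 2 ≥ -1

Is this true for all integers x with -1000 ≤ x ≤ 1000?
Over all integers in [-1000, 1000], LHS − RHS is smallest at x = 0, where it equals 3:
x = 0: LHS = 2·0² - 2·0 + 2 = 2; 2 ≥ -1 — holds
At the ends of the range:
x = -1000: LHS = 2·(-1000)² - 2·(-1000) + 2 = 2002002; 2002002 ≥ -1 — holds
x = 1000: LHS = 2·1000² - 2·1000 + 2 = 1998002; 1998002 ≥ -1 — holds
Hence LHS − RHS is never negative, i.e. LHS ≥ RHS throughout, so the relation holds for every integer in [-1000, 1000].

No counterexample exists.

Answer: True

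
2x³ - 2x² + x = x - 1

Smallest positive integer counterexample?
Testing positive integers:
x = 1: LHS = 2·1³ - 2·1² + 1 = 1, RHS = 1 - 1 = 0; 1 = 0 — FAILS  ← smallest positive counterexample

Answer: x = 1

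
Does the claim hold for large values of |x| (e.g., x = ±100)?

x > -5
x = 100: 100 > -5 — holds
x = -100: -100 > -5 — FAILS

Answer: Partially: holds for x = 100, fails for x = -100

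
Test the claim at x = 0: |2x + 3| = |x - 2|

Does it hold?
x = 0: LHS = |2·0 + 3| = |3| = 3, RHS = |0 - 2| = |-2| = 2; 3 = 2 — FAILS

The relation fails at x = 0, so x = 0 is a counterexample.

Answer: No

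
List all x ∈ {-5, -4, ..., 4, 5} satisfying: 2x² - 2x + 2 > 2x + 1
Holds for: {-5, -4, -3, -2, -1, 0, 2, 3, 4, 5}
Fails for: {1}

Answer: {-5, -4, -3, -2, -1, 0, 2, 3, 4, 5}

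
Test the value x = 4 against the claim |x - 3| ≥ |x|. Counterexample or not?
Substitute x = 4 into the relation:
x = 4: LHS = |4 - 3| = |1| = 1, RHS = |4| = 4; 1 ≥ 4 — FAILS

Since the claim fails at x = 4, this value is a counterexample.

Answer: Yes, x = 4 is a counterexample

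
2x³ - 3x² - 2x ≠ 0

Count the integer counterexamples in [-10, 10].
Counterexamples in [-10, 10]: {0, 2}.

Counting them gives 2 values.

Answer: 2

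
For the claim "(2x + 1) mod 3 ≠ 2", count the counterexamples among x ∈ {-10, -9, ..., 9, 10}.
Counterexamples in [-10, 10]: {-10, -7, -4, -1, 2, 5, 8}.

Counting them gives 7 values.

Answer: 7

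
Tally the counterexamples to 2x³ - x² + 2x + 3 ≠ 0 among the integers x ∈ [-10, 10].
Track d = LHS − RHS over the integers in [-10, 10]. Equality would need d = 0, but d changes sign only between consecutive integers, jumping over 0:
x = -1: LHS = 2·(-1)³ - (-1)² + 2·(-1) + 3 = -2; -2 ≠ 0 — holds  (d = -2)
x = 0: LHS = 2·0³ - 0² + 2·0 + 3 = 3; 3 ≠ 0 — holds  (d = 3)
Away from these crossings d keeps a constant sign, and checking every integer in [-10, 10] confirms d ≠ 0 throughout. Hence the two sides are never equal, so the relation holds for every integer in [-10, 10].

No counterexample appears in that range.

Answer: 0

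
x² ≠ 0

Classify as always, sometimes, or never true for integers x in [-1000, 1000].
Holds at x = 1: LHS = 1² = 1; 1 ≠ 0 — holds
Fails at x = 0: LHS = 0² = 0; 0 ≠ 0 — FAILS
It is satisfied by some integers in the range but not all.

Answer: Sometimes true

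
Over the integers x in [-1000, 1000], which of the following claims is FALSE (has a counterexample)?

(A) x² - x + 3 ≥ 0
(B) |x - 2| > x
(A) Over all integers in [-1000, 1000], LHS − RHS is smallest at x = 0, where it equals 3:
x = 0: LHS = 0² - 0 + 3 = 3; 3 ≥ 0 — holds
At the ends of the range:
x = -1000: LHS = (-1000)² - (-1000) + 3 = 1001003; 1001003 ≥ 0 — holds
x = 1000: LHS = 1000² - 1000 + 3 = 999003; 999003 ≥ 0 — holds
Hence LHS − RHS is never negative, i.e. LHS ≥ RHS throughout, so the relation holds for every integer in [-1000, 1000].

(B) x = 1: LHS = |1 - 2| = |-1| = 1; 1 > 1 — FAILS

Only (B) has a counterexample.

Answer: B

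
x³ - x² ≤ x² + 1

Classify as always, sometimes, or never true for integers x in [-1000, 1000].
Holds at x = 0: LHS = 0³ - 0² = 0, RHS = 0² + 1 = 1; 0 ≤ 1 — holds
Fails at x = 3: LHS = 3³ - 3² = 18, RHS = 3² + 1 = 10; 18 ≤ 10 — FAILS
It is satisfied by some integers in the range but not all.

Answer: Sometimes true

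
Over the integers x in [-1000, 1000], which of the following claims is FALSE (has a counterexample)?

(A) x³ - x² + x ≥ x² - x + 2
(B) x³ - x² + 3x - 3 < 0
(A) x = 0: LHS = 0³ - 0² + 0 = 0, RHS = 0² - 0 + 2 = 2; 0 ≥ 2 — FAILS
(B) x = 1: LHS = 1³ - 1² + 3·1 - 3 = 0; 0 < 0 — FAILS

Answer: Both A and B are false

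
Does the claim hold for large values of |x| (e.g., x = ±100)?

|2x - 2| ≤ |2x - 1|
x = 100: LHS = |2·100 - 2| = |198| = 198, RHS = |2·100 - 1| = |199| = 199; 198 ≤ 199 — holds
x = -100: LHS = |2·(-100) - 2| = |-202| = 202, RHS = |2·(-100) - 1| = |-201| = 201; 202 ≤ 201 — FAILS

Answer: Partially: holds for x = 100, fails for x = -100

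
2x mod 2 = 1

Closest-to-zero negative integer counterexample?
Testing negative integers from -1 downward:
x = -1: LHS = (2·(-1)) mod 2 = (-2) mod 2 = 0; 0 = 1 — FAILS  ← closest negative counterexample to 0

Answer: x = -1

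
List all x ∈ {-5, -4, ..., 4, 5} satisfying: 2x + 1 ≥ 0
Holds for: {0, 1, 2, 3, 4, 5}
Fails for: {-5, -4, -3, -2, -1}

Answer: {0, 1, 2, 3, 4, 5}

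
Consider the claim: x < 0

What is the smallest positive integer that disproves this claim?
Testing positive integers:
x = 1: 1 < 0 — FAILS  ← smallest positive counterexample

Answer: x = 1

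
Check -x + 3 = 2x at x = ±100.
x = 100: LHS = -100 + 3 = -97, RHS = 2·100 = 200; -97 = 200 — FAILS
x = -100: LHS = -(-100) + 3 = 103, RHS = 2·(-100) = -200; 103 = -200 — FAILS

Answer: No, fails for both x = 100 and x = -100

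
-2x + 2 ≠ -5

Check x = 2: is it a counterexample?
Substitute x = 2 into the relation:
x = 2: LHS = -2·2 + 2 = -2; -2 ≠ -5 — holds

The relation holds at x = 2, so it is not a counterexample.

Answer: No, x = 2 is not a counterexample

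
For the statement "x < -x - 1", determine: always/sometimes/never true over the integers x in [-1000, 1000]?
Holds at x = -1: RHS = -(-1) - 1 = 0; -1 < 0 — holds
Fails at x = 0: RHS = -0 - 1 = -1; 0 < -1 — FAILS
It is satisfied by some integers in the range but not all.

Answer: Sometimes true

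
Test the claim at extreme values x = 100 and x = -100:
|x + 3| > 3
x = 100: LHS = |100 + 3| = |103| = 103; 103 > 3 — holds
x = -100: LHS = |(-100) + 3| = |-97| = 97; 97 > 3 — holds

Answer: Yes, holds for both x = 100 and x = -100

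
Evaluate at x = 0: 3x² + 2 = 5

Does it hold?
x = 0: LHS = 3·0² + 2 = 2; 2 = 5 — FAILS

The relation fails at x = 0, so x = 0 is a counterexample.

Answer: No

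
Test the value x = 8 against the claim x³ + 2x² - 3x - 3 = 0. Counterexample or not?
Substitute x = 8 into the relation:
x = 8: LHS = 8³ + 2·8² - 3·8 - 3 = 613; 613 = 0 — FAILS

Since the claim fails at x = 8, this value is a counterexample.

Answer: Yes, x = 8 is a counterexample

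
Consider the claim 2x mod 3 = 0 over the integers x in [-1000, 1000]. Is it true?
The claim fails at x = 1:
x = 1: LHS = (2·1) mod 3 = 2 mod 3 = 2; 2 = 0 — FAILS

Because a single integer refutes it, the statement is false.

Answer: False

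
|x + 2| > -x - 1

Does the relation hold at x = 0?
x = 0: LHS = |0 + 2| = |2| = 2, RHS = -0 - 1 = -1; 2 > -1 — holds

The relation is satisfied at x = 0.

Answer: Yes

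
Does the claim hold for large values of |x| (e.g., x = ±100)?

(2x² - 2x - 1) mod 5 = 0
x = 100: LHS = (2·100² - 2·100 - 1) mod 5 = 19799 mod 5 = 4; 4 = 0 — FAILS
x = -100: LHS = (2·(-100)² - 2·(-100) - 1) mod 5 = 20199 mod 5 = 4; 4 = 0 — FAILS

Answer: No, fails for both x = 100 and x = -100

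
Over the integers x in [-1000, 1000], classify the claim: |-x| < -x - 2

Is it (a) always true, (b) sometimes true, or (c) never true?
Over all integers in [-1000, 1000], LHS − RHS is smallest at x = 0, where it equals 2:
x = 0: LHS = |-0| = |0| = 0, RHS = -0 - 2 = -2; 0 < -2 — FAILS
At the ends of the range:
x = -1000: LHS = |-(-1000)| = |1000| = 1000, RHS = -(-1000) - 2 = 998; 1000 < 998 — FAILS
x = 1000: LHS = |-1000| = 1000, RHS = -1000 - 2 = -1002; 1000 < -1002 — FAILS
Hence LHS − RHS is never negative, i.e. LHS ≥ RHS throughout, so the claimed relation (<) fails for every integer in [-1000, 1000].

No integer in the range satisfies it.

Answer: Never true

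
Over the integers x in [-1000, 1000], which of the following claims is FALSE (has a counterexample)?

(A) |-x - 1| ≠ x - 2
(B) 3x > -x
(A) Over all integers in [-1000, 1000], LHS − RHS is always positive; it is smallest at x = 0, where it equals 3:
x = 0: LHS = |-0 - 1| = |-1| = 1, RHS = 0 - 2 = -2; 1 ≠ -2 — holds
At the ends of the range:
x = -1000: LHS = |-(-1000) - 1| = |999| = 999, RHS = (-1000) - 2 = -1002; 999 ≠ -1002 — holds
x = 1000: LHS = |-1000 - 1| = |-1001| = 1001, RHS = 1000 - 2 = 998; 1001 ≠ 998 — holds
Hence LHS − RHS is never 0, i.e. the two sides are never equal, so the relation holds for every integer in [-1000, 1000].

(B) x = 0: LHS = 3·0 = 0, RHS = -0 = 0; 0 > 0 — FAILS

Only (B) has a counterexample.

Answer: B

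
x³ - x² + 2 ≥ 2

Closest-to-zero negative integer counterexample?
Testing negative integers from -1 downward:
x = -1: LHS = (-1)³ - (-1)² + 2 = 0; 0 ≥ 2 — FAILS  ← closest negative counterexample to 0

Answer: x = -1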